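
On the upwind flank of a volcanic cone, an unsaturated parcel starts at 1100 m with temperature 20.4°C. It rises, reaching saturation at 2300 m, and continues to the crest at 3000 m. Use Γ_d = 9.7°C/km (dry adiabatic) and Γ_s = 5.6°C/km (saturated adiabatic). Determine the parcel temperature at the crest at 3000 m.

4.84°C

Dry to 2300 m: -9.7 × 1.2 km = -11.64°C, so T = 8.76°C.
Saturated to 3000 m: -5.6 × 0.7 km = -3.92°C, so T = 4.84°C.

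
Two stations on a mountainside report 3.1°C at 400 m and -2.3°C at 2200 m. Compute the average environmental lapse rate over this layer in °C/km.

Γ = −ΔT/Δz = (3.1 − (-2.3)) / (2200 − 400) m
  = 5.4°C / 1.8 km = 3°C/km

3°C/km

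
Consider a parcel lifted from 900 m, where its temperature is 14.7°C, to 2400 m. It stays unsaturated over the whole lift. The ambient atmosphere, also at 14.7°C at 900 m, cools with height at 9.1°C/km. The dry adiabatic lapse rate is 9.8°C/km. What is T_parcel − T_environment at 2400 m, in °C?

Parcel:
  900–2400 m, dry: Δz = 1.5 km ⇒ ΔT = -14.7°C; T = 0°C
Environment:
  900–2400 m, environment: Δz = 1.5 km ⇒ ΔT = -13.65°C; T = 1.05°C
T_parcel − T_env = 0 − 1.05 = -1.05°C

-1.05°C (parcel cooler than environment)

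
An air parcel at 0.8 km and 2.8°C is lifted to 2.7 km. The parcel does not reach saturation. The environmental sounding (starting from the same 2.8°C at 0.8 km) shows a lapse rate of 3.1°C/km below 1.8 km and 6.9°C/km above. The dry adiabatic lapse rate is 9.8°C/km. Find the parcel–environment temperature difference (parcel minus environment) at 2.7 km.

Parcel:
  Dry to 2700 m: -9.8 × 1.9 km = -18.62°C, so T = -15.82°C.
Environment:
  Environment, lower layer to 1800 m: -3.1 × 1 km = -3.1°C, so T = -0.3°C.
  Environment, upper layer to 2700 m: -6.9 × 0.9 km = -6.21°C, so T = -6.51°C.
T_parcel − T_env = -15.82 − (-6.51) = -9.31°C

-9.31°C (parcel cooler than environment)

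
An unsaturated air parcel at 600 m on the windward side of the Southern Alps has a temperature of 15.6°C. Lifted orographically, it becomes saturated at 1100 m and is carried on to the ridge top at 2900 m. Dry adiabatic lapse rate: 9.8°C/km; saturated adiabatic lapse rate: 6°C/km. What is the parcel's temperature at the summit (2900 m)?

600–1100 m, dry: Δz = 0.5 km ⇒ ΔT = -4.9°C; T = 10.7°C
1100–2900 m, saturated: Δz = 1.8 km ⇒ ΔT = -10.8°C; T = -0.1°C

-0.1°C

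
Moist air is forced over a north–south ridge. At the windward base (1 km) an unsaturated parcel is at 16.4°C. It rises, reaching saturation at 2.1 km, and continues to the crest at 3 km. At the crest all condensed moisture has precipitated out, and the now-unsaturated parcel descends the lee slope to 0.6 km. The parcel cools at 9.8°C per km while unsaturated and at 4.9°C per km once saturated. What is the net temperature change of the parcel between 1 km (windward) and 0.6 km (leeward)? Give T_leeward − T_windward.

+8.33°C

1000–2100 m, dry: Δz = 1.1 km ⇒ ΔT = -10.78°C; T = 5.62°C
2100–3000 m, saturated: Δz = 0.9 km ⇒ ΔT = -4.41°C; T = 1.21°C
3000–600 m, dry descent: Δz = 2.4 km ⇒ ΔT = +23.52°C; T = 24.73°C
Net change vs windward start: 24.73 − 16.4 = +8.33°C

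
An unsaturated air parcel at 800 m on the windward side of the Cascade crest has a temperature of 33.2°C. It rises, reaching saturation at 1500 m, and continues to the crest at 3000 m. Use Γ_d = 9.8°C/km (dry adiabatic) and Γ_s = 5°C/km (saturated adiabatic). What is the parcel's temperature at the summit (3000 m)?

18.84°C

800 → 1500 m (dry, 9.8°C/km): ΔT = -9.8 × 0.7 = -6.86°C → T = 26.34°C
1500 → 3000 m (saturated, 5°C/km): ΔT = -5 × 1.5 = -7.5°C → T = 18.84°C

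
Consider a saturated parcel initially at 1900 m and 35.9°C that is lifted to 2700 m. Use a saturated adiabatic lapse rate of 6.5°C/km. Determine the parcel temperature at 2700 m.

30.7°C

Saturated adiabatic to 2700 m: -6.5 × 0.8 km = -5.2°C, so T = 30.7°C.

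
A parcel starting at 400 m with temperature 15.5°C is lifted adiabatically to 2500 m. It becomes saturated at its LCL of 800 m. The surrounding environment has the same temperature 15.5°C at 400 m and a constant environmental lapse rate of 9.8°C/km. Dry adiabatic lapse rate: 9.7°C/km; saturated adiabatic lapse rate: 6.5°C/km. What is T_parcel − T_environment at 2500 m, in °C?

+5.65°C (parcel warmer than environment)

Parcel:
  From 400 m to 800 m (dry): cools by 9.7 × 0.4 = 3.88°C, giving 11.62°C.
  From 800 m to 2500 m (saturated): cools by 6.5 × 1.7 = 11.05°C, giving 0.57°C.
Environment:
  From 400 m to 2500 m (environment): cools by 9.8 × 2.1 = 20.58°C, giving -5.08°C.
T_parcel − T_env = 0.57 − (-5.08) = +5.65°C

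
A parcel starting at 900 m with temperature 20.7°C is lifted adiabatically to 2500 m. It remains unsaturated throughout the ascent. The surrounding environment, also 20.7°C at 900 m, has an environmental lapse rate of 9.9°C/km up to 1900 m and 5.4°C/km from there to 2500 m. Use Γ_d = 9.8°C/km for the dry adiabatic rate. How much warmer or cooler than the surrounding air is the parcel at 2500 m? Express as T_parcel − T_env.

Parcel:
  From 900 m to 2500 m (dry): cools by 9.8 × 1.6 = 15.68°C, giving 5.02°C.
Environment:
  From 900 m to 1900 m (environment, lower layer): cools by 9.9 × 1 = 9.9°C, giving 10.8°C.
  From 1900 m to 2500 m (environment, upper layer): cools by 5.4 × 0.6 = 3.24°C, giving 7.56°C.
T_parcel − T_env = 5.02 − 7.56 = -2.54°C

-2.54°C (parcel cooler than environment)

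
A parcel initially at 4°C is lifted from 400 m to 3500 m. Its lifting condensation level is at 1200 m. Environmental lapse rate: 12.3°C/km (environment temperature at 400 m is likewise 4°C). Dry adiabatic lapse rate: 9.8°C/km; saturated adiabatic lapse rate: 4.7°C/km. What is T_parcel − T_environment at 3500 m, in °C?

+19.48°C (parcel warmer than environment)

Parcel:
  Dry to 1200 m: -9.8 × 0.8 km = -7.84°C, so T = -3.84°C.
  Saturated to 3500 m: -4.7 × 2.3 km = -10.81°C, so T = -14.65°C.
Environment:
  Environment to 3500 m: -12.3 × 3.1 km = -38.13°C, so T = -34.13°C.
T_parcel − T_env = -14.65 − (-34.13) = +19.48°C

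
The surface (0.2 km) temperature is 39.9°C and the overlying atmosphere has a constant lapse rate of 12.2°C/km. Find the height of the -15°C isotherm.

4.7 km

Height above start = (39.9 − (-15)) / 12.2 = 4.5 km
Altitude = 200 m + 4500 m = 4700 m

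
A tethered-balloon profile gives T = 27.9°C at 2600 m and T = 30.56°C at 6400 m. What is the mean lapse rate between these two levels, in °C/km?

-0.7°C/km

Γ = −ΔT/Δz = (27.9 − 30.56) / (6400 − 2600) m
  = -2.66°C / 3.8 km = -0.7°C/km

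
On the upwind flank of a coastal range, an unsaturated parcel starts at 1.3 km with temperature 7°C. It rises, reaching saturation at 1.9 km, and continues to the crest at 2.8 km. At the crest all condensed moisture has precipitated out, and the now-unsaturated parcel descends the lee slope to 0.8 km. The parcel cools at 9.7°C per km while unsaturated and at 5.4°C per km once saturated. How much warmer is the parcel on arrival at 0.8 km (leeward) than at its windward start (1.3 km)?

Dry to 1900 m: -9.7 × 0.6 km = -5.82°C, so T = 1.18°C.
Saturated to 2800 m: -5.4 × 0.9 km = -4.86°C, so T = -3.68°C.
Dry descent to 800 m: +9.7 × 2 km = +19.4°C, so T = 15.72°C.
Net change vs windward start: 15.72 − 7 = +8.72°C

+8.72°C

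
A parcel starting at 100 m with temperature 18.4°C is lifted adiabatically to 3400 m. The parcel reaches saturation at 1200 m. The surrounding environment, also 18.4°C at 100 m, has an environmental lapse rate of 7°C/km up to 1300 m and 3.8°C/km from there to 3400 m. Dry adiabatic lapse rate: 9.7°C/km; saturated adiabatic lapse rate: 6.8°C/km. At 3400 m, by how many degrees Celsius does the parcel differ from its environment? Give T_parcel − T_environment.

Parcel:
  100 → 1200 m (dry, 9.7°C/km): ΔT = -9.7 × 1.1 = -10.67°C → T = 7.73°C
  1200 → 3400 m (saturated, 6.8°C/km): ΔT = -6.8 × 2.2 = -14.96°C → T = -7.23°C
Environment:
  100 → 1300 m (environment, lower layer, 7°C/km): ΔT = -7 × 1.2 = -8.4°C → T = 10°C
  1300 → 3400 m (environment, upper layer, 3.8°C/km): ΔT = -3.8 × 2.1 = -7.98°C → T = 2.02°C
T_parcel − T_env = -7.23 − 2.02 = -9.25°C

-9.25°C (parcel cooler than environment)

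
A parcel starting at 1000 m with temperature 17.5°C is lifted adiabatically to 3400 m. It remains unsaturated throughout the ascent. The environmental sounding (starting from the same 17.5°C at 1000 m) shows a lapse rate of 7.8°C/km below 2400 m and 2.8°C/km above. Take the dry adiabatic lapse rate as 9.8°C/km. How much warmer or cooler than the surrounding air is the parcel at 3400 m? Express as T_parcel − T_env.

-9.8°C (parcel cooler than environment)

Parcel:
  Dry to 3400 m: -9.8 × 2.4 km = -23.52°C, so T = -6.02°C.
Environment:
  Environment, lower layer to 2400 m: -7.8 × 1.4 km = -10.92°C, so T = 6.58°C.
  Environment, upper layer to 3400 m: -2.8 × 1 km = -2.8°C, so T = 3.78°C.
T_parcel − T_env = -6.02 − 3.78 = -9.8°C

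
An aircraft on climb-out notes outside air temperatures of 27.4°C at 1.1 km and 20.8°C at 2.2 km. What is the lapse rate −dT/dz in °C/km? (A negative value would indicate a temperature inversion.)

Γ = −ΔT/Δz = (27.4 − 20.8) / (2200 − 1100) m
  = 6.6°C / 1.1 km = 6°C/km

6°C/km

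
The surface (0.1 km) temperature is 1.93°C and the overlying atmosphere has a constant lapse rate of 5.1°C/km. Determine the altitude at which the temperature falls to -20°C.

Height above start = (1.93 − (-20)) / 5.1 = 4.3 km
Altitude = 100 m + 4300 m = 4400 m

4.4 km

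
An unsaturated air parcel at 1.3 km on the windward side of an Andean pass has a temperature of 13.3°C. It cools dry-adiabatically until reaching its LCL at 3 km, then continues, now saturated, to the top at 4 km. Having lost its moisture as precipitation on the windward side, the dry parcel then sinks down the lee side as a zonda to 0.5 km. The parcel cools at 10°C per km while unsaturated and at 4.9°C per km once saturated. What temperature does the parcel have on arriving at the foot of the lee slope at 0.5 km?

1300–3000 m, dry: Δz = 1.7 km ⇒ ΔT = -17°C; T = -3.7°C
3000–4000 m, saturated: Δz = 1 km ⇒ ΔT = -4.9°C; T = -8.6°C
4000–500 m, dry descent: Δz = 3.5 km ⇒ ΔT = +35°C; T = 26.4°C

26.4°C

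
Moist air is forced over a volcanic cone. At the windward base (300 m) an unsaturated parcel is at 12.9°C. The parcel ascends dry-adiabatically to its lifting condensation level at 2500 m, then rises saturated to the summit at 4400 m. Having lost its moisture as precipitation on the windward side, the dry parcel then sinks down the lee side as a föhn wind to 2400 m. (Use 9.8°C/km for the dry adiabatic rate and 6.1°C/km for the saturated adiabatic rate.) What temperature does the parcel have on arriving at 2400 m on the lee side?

-0.65°C

300–2500 m, dry: Δz = 2.2 km ⇒ ΔT = -21.56°C; T = -8.66°C
2500–4400 m, saturated: Δz = 1.9 km ⇒ ΔT = -11.59°C; T = -20.25°C
4400–2400 m, dry descent: Δz = 2 km ⇒ ΔT = +19.6°C; T = -0.65°C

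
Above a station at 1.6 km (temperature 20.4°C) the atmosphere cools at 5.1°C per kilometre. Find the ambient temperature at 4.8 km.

4.08°C

1600–4800 m, environmental: Δz = 3.2 km ⇒ ΔT = -16.32°C; T = 4.08°C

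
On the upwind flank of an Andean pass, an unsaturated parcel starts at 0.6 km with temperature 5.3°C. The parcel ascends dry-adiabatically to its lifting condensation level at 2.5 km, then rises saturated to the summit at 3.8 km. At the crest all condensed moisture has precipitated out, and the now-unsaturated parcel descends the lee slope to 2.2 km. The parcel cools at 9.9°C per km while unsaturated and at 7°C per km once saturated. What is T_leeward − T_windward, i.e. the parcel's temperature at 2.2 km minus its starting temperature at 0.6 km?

From 600 m to 2500 m (dry): cools by 9.9 × 1.9 = 18.81°C, giving -13.51°C.
From 2500 m to 3800 m (saturated): cools by 7 × 1.3 = 9.1°C, giving -22.61°C.
From 3800 m to 2200 m (dry descent): warms by 9.9 × 1.6 = 15.84°C, giving -6.77°C.
Net change vs windward start: -6.77 − 5.3 = -12.07°C

-12.07°C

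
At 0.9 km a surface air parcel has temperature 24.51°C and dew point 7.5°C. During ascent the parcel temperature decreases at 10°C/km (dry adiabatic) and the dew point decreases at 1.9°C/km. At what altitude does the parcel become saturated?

T and T_d converge at 10 − 1.9 = 8.1°C per km
Height above start = (24.51 − 7.5) / 8.1 = 2.1 km
LCL altitude = 900 m + 2100 m = 3000 m

3 km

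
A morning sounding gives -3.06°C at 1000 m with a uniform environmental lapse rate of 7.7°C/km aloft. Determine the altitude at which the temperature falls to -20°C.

3200 m

Height above start = (-3.06 − (-20)) / 7.7 = 2.2 km
Altitude = 1000 m + 2200 m = 3200 m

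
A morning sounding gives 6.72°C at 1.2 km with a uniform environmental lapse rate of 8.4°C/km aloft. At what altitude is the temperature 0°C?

Height above start = (6.72 − 0) / 8.4 = 0.8 km
Altitude = 1200 m + 800 m = 2000 m

2 km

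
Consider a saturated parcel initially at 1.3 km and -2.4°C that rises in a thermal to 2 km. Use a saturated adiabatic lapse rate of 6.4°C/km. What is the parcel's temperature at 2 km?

-6.88°C

1300–2000 m, saturated adiabatic: Δz = 0.7 km ⇒ ΔT = -4.48°C; T = -6.88°C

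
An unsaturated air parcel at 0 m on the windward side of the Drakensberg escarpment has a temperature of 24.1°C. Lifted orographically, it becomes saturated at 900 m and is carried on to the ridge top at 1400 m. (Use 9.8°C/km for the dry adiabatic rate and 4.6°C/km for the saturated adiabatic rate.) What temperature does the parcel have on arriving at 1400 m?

0 → 900 m (dry, 9.8°C/km): ΔT = -9.8 × 0.9 = -8.82°C → T = 15.28°C
900 → 1400 m (saturated, 4.6°C/km): ΔT = -4.6 × 0.5 = -2.3°C → T = 12.98°C

12.98°C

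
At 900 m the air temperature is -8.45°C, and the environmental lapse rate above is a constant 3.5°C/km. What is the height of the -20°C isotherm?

4200 m

Height above start = (-8.45 − (-20)) / 3.5 = 3.3 km
Altitude = 900 m + 3300 m = 4200 m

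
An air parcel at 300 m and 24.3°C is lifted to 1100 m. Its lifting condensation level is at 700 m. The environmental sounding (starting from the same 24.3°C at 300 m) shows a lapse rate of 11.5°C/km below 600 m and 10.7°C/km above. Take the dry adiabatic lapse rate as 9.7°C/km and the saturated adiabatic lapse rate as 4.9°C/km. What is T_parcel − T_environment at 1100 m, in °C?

+2.96°C (parcel warmer than environment)

Parcel:
  300 → 700 m (dry, 9.7°C/km): ΔT = -9.7 × 0.4 = -3.88°C → T = 20.42°C
  700 → 1100 m (saturated, 4.9°C/km): ΔT = -4.9 × 0.4 = -1.96°C → T = 18.46°C
Environment:
  300 → 600 m (environment, lower layer, 11.5°C/km): ΔT = -11.5 × 0.3 = -3.45°C → T = 20.85°C
  600 → 1100 m (environment, upper layer, 10.7°C/km): ΔT = -10.7 × 0.5 = -5.35°C → T = 15.5°C
T_parcel − T_env = 18.46 − 15.5 = +2.96°C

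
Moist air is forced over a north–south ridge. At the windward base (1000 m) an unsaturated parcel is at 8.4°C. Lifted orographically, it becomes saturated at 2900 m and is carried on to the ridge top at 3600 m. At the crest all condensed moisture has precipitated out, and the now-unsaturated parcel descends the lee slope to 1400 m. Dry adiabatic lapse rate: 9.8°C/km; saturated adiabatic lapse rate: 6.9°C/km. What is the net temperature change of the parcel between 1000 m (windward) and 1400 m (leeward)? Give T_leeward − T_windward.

Dry to 2900 m: -9.8 × 1.9 km = -18.62°C, so T = -10.22°C.
Saturated to 3600 m: -6.9 × 0.7 km = -4.83°C, so T = -15.05°C.
Dry descent to 1400 m: +9.8 × 2.2 km = +21.56°C, so T = 6.51°C.
Net change vs windward start: 6.51 − 8.4 = -1.89°C

-1.89°C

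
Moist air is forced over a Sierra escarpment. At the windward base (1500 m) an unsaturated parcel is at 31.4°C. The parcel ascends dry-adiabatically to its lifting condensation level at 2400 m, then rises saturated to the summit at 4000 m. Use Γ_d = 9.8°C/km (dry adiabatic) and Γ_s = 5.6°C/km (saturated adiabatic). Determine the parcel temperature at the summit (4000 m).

Dry to 2400 m: -9.8 × 0.9 km = -8.82°C, so T = 22.58°C.
Saturated to 4000 m: -5.6 × 1.6 km = -8.96°C, so T = 13.62°C.

13.62°C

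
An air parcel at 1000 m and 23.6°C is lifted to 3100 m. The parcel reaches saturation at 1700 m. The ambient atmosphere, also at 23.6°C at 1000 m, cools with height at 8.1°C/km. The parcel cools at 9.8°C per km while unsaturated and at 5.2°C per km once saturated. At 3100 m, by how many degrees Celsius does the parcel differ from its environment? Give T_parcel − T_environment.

Parcel:
  1000–1700 m, dry: Δz = 0.7 km ⇒ ΔT = -6.86°C; T = 16.74°C
  1700–3100 m, saturated: Δz = 1.4 km ⇒ ΔT = -7.28°C; T = 9.46°C
Environment:
  1000–3100 m, environment: Δz = 2.1 km ⇒ ΔT = -17.01°C; T = 6.59°C
T_parcel − T_env = 9.46 − 6.59 = +2.87°C

+2.87°C (parcel warmer than environment)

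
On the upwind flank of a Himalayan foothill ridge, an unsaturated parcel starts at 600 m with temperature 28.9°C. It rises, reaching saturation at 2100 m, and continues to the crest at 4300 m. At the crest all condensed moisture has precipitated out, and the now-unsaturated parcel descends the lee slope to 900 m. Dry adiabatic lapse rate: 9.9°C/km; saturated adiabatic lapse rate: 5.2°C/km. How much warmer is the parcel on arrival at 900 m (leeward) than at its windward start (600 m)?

600–2100 m, dry: Δz = 1.5 km ⇒ ΔT = -14.85°C; T = 14.05°C
2100–4300 m, saturated: Δz = 2.2 km ⇒ ΔT = -11.44°C; T = 2.61°C
4300–900 m, dry descent: Δz = 3.4 km ⇒ ΔT = +33.66°C; T = 36.27°C
Net change vs windward start: 36.27 − 28.9 = +7.37°C

+7.37°C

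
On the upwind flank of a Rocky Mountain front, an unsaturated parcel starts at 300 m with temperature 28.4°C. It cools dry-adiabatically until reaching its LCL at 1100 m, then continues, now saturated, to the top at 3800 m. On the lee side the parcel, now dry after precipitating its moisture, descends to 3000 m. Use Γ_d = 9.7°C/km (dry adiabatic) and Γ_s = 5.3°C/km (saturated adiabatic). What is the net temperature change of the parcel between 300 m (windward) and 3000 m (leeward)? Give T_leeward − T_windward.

-14.31°C

300–1100 m, dry: Δz = 0.8 km ⇒ ΔT = -7.76°C; T = 20.64°C
1100–3800 m, saturated: Δz = 2.7 km ⇒ ΔT = -14.31°C; T = 6.33°C
3800–3000 m, dry descent: Δz = 0.8 km ⇒ ΔT = +7.76°C; T = 14.09°C
Net change vs windward start: 14.09 − 28.4 = -14.31°C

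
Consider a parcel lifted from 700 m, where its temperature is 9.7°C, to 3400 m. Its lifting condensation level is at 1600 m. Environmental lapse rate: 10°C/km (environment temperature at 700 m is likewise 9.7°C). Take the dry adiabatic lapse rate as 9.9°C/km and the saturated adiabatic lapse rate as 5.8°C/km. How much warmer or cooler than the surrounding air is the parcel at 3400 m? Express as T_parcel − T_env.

Parcel:
  From 700 m to 1600 m (dry): cools by 9.9 × 0.9 = 8.91°C, giving 0.79°C.
  From 1600 m to 3400 m (saturated): cools by 5.8 × 1.8 = 10.44°C, giving -9.65°C.
Environment:
  From 700 m to 3400 m (environment): cools by 10 × 2.7 = 27°C, giving -17.3°C.
T_parcel − T_env = -9.65 − (-17.3) = +7.65°C

+7.65°C (parcel warmer than environment)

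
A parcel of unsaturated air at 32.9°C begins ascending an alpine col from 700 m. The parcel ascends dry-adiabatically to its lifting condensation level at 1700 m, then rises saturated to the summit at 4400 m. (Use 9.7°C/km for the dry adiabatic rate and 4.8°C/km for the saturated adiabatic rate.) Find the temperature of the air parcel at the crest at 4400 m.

700 → 1700 m (dry, 9.7°C/km): ΔT = -9.7 × 1 = -9.7°C → T = 23.2°C
1700 → 4400 m (saturated, 4.8°C/km): ΔT = -4.8 × 2.7 = -12.96°C → T = 10.24°C

10.24°C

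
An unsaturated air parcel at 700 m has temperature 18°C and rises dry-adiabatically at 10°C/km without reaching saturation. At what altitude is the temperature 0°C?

Height above start = (18 − 0) / 10 = 1.8 km
Altitude = 700 m + 1800 m = 2500 m

2500 m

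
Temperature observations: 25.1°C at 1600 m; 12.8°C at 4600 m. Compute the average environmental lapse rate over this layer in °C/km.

4.1°C/km

Γ = −ΔT/Δz = (25.1 − 12.8) / (4600 − 1600) m
  = 12.3°C / 3 km = 4.1°C/km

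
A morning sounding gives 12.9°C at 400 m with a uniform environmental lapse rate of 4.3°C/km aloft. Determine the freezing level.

3400 m

Height above start = (12.9 − 0) / 4.3 = 3 km
Altitude = 400 m + 3000 m = 3400 m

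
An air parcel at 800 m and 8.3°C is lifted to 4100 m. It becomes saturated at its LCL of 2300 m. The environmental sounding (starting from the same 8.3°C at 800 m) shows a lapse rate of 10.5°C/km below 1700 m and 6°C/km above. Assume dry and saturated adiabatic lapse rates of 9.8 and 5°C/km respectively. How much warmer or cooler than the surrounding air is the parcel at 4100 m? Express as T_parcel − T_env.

Parcel:
  Dry to 2300 m: -9.8 × 1.5 km = -14.7°C, so T = -6.4°C.
  Saturated to 4100 m: -5 × 1.8 km = -9°C, so T = -15.4°C.
Environment:
  Environment, lower layer to 1700 m: -10.5 × 0.9 km = -9.45°C, so T = -1.15°C.
  Environment, upper layer to 4100 m: -6 × 2.4 km = -14.4°C, so T = -15.55°C.
T_parcel − T_env = -15.4 − (-15.55) = +0.15°C

+0.15°C (parcel warmer than environment)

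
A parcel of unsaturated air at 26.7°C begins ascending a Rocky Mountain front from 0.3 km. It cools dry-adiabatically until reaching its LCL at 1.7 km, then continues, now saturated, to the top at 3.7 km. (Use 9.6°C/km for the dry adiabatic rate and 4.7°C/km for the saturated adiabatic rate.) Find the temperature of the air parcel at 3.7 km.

3.86°C

300 → 1700 m (dry, 9.6°C/km): ΔT = -9.6 × 1.4 = -13.44°C → T = 13.26°C
1700 → 3700 m (saturated, 4.7°C/km): ΔT = -4.7 × 2 = -9.4°C → T = 3.86°C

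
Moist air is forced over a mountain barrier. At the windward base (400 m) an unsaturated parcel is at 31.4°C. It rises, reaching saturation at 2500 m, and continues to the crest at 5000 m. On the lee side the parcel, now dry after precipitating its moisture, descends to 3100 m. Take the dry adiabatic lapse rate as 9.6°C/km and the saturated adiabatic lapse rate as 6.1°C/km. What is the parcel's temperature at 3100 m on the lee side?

From 400 m to 2500 m (dry): cools by 9.6 × 2.1 = 20.16°C, giving 11.24°C.
From 2500 m to 5000 m (saturated): cools by 6.1 × 2.5 = 15.25°C, giving -4.01°C.
From 5000 m to 3100 m (dry descent): warms by 9.6 × 1.9 = 18.24°C, giving 14.23°C.

14.23°C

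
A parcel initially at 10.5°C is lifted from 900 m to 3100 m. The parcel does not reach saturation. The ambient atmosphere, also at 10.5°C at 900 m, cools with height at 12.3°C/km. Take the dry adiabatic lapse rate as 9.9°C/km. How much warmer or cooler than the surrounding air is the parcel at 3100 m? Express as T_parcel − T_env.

+5.28°C (parcel warmer than environment)

Parcel:
  Dry to 3100 m: -9.9 × 2.2 km = -21.78°C, so T = -11.28°C.
Environment:
  Environment to 3100 m: -12.3 × 2.2 km = -27.06°C, so T = -16.56°C.
T_parcel − T_env = -11.28 − (-16.56) = +5.28°C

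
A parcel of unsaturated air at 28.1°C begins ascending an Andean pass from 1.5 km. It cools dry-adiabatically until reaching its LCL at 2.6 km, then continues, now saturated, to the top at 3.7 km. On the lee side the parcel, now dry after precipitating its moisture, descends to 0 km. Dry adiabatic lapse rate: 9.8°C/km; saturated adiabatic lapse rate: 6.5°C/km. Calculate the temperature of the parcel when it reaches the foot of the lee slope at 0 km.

Dry to 2600 m: -9.8 × 1.1 km = -10.78°C, so T = 17.32°C.
Saturated to 3700 m: -6.5 × 1.1 km = -7.15°C, so T = 10.17°C.
Dry descent to 0 m: +9.8 × 3.7 km = +36.26°C, so T = 46.43°C.

46.43°C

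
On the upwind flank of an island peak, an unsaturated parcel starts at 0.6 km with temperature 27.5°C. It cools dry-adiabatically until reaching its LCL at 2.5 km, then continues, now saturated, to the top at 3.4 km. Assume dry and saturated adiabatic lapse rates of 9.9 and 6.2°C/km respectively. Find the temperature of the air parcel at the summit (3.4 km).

3.11°C

From 600 m to 2500 m (dry): cools by 9.9 × 1.9 = 18.81°C, giving 8.69°C.
From 2500 m to 3400 m (saturated): cools by 6.2 × 0.9 = 5.58°C, giving 3.11°C.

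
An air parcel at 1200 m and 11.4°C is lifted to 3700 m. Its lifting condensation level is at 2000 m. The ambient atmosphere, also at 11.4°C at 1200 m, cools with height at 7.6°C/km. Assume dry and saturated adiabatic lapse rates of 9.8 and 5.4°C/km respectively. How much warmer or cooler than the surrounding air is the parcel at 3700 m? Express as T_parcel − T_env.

+1.98°C (parcel warmer than environment)

Parcel:
  1200–2000 m, dry: Δz = 0.8 km ⇒ ΔT = -7.84°C; T = 3.56°C
  2000–3700 m, saturated: Δz = 1.7 km ⇒ ΔT = -9.18°C; T = -5.62°C
Environment:
  1200–3700 m, environment: Δz = 2.5 km ⇒ ΔT = -19°C; T = -7.6°C
T_parcel − T_env = -5.62 − (-7.6) = +1.98°C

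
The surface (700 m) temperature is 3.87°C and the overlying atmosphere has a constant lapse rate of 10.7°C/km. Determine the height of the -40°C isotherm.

Height above start = (3.87 − (-40)) / 10.7 = 4.1 km
Altitude = 700 m + 4100 m = 4800 m

4800 m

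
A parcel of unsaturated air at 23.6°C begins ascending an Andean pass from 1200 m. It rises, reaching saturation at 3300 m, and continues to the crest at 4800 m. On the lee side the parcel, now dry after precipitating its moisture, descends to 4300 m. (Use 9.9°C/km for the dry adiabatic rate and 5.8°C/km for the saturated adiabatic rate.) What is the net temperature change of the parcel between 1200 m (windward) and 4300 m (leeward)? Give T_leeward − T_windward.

-24.54°C

1200–3300 m, dry: Δz = 2.1 km ⇒ ΔT = -20.79°C; T = 2.81°C
3300–4800 m, saturated: Δz = 1.5 km ⇒ ΔT = -8.7°C; T = -5.89°C
4800–4300 m, dry descent: Δz = 0.5 km ⇒ ΔT = +4.95°C; T = -0.94°C
Net change vs windward start: -0.94 − 23.6 = -24.54°C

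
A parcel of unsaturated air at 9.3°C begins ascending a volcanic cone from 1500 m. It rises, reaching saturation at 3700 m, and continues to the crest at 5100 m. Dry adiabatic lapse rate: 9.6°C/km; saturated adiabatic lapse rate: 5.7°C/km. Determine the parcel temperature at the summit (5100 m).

1500–3700 m, dry: Δz = 2.2 km ⇒ ΔT = -21.12°C; T = -11.82°C
3700–5100 m, saturated: Δz = 1.4 km ⇒ ΔT = -7.98°C; T = -19.8°C

-19.8°C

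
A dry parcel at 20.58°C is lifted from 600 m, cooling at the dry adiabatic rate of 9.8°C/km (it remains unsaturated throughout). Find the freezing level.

2700 m

Height above start = (20.58 − 0) / 9.8 = 2.1 km
Altitude = 600 m + 2100 m = 2700 m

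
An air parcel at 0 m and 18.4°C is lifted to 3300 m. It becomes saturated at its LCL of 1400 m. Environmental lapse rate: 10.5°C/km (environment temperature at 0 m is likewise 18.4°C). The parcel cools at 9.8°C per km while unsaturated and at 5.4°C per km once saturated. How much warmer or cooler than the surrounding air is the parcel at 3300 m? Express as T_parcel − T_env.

+10.67°C (parcel warmer than environment)

Parcel:
  From 0 m to 1400 m (dry): cools by 9.8 × 1.4 = 13.72°C, giving 4.68°C.
  From 1400 m to 3300 m (saturated): cools by 5.4 × 1.9 = 10.26°C, giving -5.58°C.
Environment:
  From 0 m to 3300 m (environment): cools by 10.5 × 3.3 = 34.65°C, giving -16.25°C.
T_parcel − T_env = -5.58 − (-16.25) = +10.67°C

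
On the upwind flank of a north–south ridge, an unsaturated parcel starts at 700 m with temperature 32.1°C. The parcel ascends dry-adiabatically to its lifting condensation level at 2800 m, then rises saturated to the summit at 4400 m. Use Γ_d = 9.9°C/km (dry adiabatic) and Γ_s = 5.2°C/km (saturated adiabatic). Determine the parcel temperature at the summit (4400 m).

Dry to 2800 m: -9.9 × 2.1 km = -20.79°C, so T = 11.31°C.
Saturated to 4400 m: -5.2 × 1.6 km = -8.32°C, so T = 2.99°C.

2.99°C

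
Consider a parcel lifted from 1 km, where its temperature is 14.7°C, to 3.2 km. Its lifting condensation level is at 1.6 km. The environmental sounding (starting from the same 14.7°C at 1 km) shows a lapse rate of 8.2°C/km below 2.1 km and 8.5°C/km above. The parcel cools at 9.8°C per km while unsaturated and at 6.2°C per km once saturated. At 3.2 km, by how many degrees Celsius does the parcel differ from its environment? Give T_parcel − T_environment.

Parcel:
  Dry to 1600 m: -9.8 × 0.6 km = -5.88°C, so T = 8.82°C.
  Saturated to 3200 m: -6.2 × 1.6 km = -9.92°C, so T = -1.1°C.
Environment:
  Environment, lower layer to 2100 m: -8.2 × 1.1 km = -9.02°C, so T = 5.68°C.
  Environment, upper layer to 3200 m: -8.5 × 1.1 km = -9.35°C, so T = -3.67°C.
T_parcel − T_env = -1.1 − (-3.67) = +2.57°C

+2.57°C (parcel warmer than environment)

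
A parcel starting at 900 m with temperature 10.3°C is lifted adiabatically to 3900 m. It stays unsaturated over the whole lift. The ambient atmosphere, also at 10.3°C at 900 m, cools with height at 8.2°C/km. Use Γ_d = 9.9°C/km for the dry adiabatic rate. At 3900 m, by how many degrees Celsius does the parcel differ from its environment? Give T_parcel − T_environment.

Parcel:
  From 900 m to 3900 m (dry): cools by 9.9 × 3 = 29.7°C, giving -19.4°C.
Environment:
  From 900 m to 3900 m (environment): cools by 8.2 × 3 = 24.6°C, giving -14.3°C.
T_parcel − T_env = -19.4 − (-14.3) = -5.1°C

-5.1°C (parcel cooler than environment)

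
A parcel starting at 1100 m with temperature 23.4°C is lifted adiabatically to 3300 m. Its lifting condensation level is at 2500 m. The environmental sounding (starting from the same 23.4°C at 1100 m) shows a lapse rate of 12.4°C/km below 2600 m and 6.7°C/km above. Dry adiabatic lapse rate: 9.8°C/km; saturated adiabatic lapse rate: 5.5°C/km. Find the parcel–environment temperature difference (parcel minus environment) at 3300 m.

+5.17°C (parcel warmer than environment)

Parcel:
  1100 → 2500 m (dry, 9.8°C/km): ΔT = -9.8 × 1.4 = -13.72°C → T = 9.68°C
  2500 → 3300 m (saturated, 5.5°C/km): ΔT = -5.5 × 0.8 = -4.4°C → T = 5.28°C
Environment:
  1100 → 2600 m (environment, lower layer, 12.4°C/km): ΔT = -12.4 × 1.5 = -18.6°C → T = 4.8°C
  2600 → 3300 m (environment, upper layer, 6.7°C/km): ΔT = -6.7 × 0.7 = -4.69°C → T = 0.11°C
T_parcel − T_env = 5.28 − 0.11 = +5.17°C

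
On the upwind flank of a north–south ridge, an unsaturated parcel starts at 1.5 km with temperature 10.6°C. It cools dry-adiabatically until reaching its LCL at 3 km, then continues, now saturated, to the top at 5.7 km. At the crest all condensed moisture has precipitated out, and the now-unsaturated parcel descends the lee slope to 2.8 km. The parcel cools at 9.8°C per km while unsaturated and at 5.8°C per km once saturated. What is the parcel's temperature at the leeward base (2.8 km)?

8.66°C

1500–3000 m, dry: Δz = 1.5 km ⇒ ΔT = -14.7°C; T = -4.1°C
3000–5700 m, saturated: Δz = 2.7 km ⇒ ΔT = -15.66°C; T = -19.76°C
5700–2800 m, dry descent: Δz = 2.9 km ⇒ ΔT = +28.42°C; T = 8.66°C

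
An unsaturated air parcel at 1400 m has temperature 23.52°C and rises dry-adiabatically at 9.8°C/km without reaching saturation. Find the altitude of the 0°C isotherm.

3800 m

Height above start = (23.52 − 0) / 9.8 = 2.4 km
Altitude = 1400 m + 2400 m = 3800 m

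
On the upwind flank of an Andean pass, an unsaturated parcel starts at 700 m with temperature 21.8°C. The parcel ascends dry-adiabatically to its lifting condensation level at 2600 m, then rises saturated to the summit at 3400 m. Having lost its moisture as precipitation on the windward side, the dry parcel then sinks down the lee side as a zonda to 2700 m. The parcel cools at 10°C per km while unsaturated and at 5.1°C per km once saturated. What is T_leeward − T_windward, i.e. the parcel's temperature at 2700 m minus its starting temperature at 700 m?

Dry to 2600 m: -10 × 1.9 km = -19°C, so T = 2.8°C.
Saturated to 3400 m: -5.1 × 0.8 km = -4.08°C, so T = -1.28°C.
Dry descent to 2700 m: +10 × 0.7 km = +7°C, so T = 5.72°C.
Net change vs windward start: 5.72 − 21.8 = -16.08°C

-16.08°C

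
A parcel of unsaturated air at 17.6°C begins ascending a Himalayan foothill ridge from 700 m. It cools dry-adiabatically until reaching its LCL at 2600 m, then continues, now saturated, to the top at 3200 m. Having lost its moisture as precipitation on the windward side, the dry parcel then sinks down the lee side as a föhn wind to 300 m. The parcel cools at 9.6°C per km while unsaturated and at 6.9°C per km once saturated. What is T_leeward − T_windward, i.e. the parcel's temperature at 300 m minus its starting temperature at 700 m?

+5.46°C

From 700 m to 2600 m (dry): cools by 9.6 × 1.9 = 18.24°C, giving -0.64°C.
From 2600 m to 3200 m (saturated): cools by 6.9 × 0.6 = 4.14°C, giving -4.78°C.
From 3200 m to 300 m (dry descent): warms by 9.6 × 2.9 = 27.84°C, giving 23.06°C.
Net change vs windward start: 23.06 − 17.6 = +5.46°C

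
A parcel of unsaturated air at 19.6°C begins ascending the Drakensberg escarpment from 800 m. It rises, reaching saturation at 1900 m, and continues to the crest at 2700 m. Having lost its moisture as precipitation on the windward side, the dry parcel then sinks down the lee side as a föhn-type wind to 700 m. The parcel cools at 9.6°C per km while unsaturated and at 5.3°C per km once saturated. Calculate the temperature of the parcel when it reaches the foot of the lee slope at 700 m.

24°C

From 800 m to 1900 m (dry): cools by 9.6 × 1.1 = 10.56°C, giving 9.04°C.
From 1900 m to 2700 m (saturated): cools by 5.3 × 0.8 = 4.24°C, giving 4.8°C.
From 2700 m to 700 m (dry descent): warms by 9.6 × 2 = 19.2°C, giving 24°C.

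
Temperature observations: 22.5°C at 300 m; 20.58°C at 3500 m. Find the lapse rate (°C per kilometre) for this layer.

0.6°C/km

Γ = −ΔT/Δz = (22.5 − 20.58) / (3500 − 300) m
  = 1.92°C / 3.2 km = 0.6°C/km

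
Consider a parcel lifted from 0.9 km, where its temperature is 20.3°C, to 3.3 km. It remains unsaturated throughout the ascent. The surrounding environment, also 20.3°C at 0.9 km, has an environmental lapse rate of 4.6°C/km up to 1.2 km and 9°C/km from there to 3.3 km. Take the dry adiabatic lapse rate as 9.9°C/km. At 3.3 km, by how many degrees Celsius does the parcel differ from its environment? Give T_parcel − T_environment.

Parcel:
  900–3300 m, dry: Δz = 2.4 km ⇒ ΔT = -23.76°C; T = -3.46°C
Environment:
  900–1200 m, environment, lower layer: Δz = 0.3 km ⇒ ΔT = -1.38°C; T = 18.92°C
  1200–3300 m, environment, upper layer: Δz = 2.1 km ⇒ ΔT = -18.9°C; T = 0.02°C
T_parcel − T_env = -3.46 − 0.02 = -3.48°C

-3.48°C (parcel cooler than environment)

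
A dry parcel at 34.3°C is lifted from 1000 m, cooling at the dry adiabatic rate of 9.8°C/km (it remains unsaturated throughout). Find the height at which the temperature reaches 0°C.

Height above start = (34.3 − 0) / 9.8 = 3.5 km
Altitude = 1000 m + 3500 m = 4500 m

4500 m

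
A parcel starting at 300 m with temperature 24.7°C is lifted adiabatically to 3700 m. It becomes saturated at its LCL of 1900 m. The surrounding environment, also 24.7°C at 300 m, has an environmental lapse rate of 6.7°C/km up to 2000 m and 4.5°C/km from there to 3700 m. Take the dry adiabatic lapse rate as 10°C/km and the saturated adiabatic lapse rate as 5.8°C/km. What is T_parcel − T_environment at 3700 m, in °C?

-7.4°C (parcel cooler than environment)

Parcel:
  300 → 1900 m (dry, 10°C/km): ΔT = -10 × 1.6 = -16°C → T = 8.7°C
  1900 → 3700 m (saturated, 5.8°C/km): ΔT = -5.8 × 1.8 = -10.44°C → T = -1.74°C
Environment:
  300 → 2000 m (environment, lower layer, 6.7°C/km): ΔT = -6.7 × 1.7 = -11.39°C → T = 13.31°C
  2000 → 3700 m (environment, upper layer, 4.5°C/km): ΔT = -4.5 × 1.7 = -7.65°C → T = 5.66°C
T_parcel − T_env = -1.74 − 5.66 = -7.4°C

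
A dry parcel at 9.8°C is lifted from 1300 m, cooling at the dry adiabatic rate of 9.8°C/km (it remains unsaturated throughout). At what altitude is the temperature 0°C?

2300 m

Height above start = (9.8 − 0) / 9.8 = 1 km
Altitude = 1300 m + 1000 m = 2300 m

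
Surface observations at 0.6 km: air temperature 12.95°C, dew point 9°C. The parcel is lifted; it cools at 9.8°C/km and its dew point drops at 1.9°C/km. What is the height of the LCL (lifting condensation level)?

1.1 km

T and T_d converge at 9.8 − 1.9 = 7.9°C per km
Height above start = (12.95 − 9) / 7.9 = 0.5 km
LCL altitude = 600 m + 500 m = 1100 m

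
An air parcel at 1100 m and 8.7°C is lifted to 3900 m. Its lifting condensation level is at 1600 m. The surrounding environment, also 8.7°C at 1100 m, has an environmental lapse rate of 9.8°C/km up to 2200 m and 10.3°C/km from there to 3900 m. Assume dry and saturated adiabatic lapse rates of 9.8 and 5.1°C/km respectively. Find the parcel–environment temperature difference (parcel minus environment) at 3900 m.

Parcel:
  Dry to 1600 m: -9.8 × 0.5 km = -4.9°C, so T = 3.8°C.
  Saturated to 3900 m: -5.1 × 2.3 km = -11.73°C, so T = -7.93°C.
Environment:
  Environment, lower layer to 2200 m: -9.8 × 1.1 km = -10.78°C, so T = -2.08°C.
  Environment, upper layer to 3900 m: -10.3 × 1.7 km = -17.51°C, so T = -19.59°C.
T_parcel − T_env = -7.93 − (-19.59) = +11.66°C

+11.66°C (parcel warmer than environment)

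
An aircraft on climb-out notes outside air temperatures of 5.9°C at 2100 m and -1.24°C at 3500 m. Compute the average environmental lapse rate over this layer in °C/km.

5.1°C/km

Γ = −ΔT/Δz = (5.9 − (-1.24)) / (3500 − 2100) m
  = 7.14°C / 1.4 km = 5.1°C/km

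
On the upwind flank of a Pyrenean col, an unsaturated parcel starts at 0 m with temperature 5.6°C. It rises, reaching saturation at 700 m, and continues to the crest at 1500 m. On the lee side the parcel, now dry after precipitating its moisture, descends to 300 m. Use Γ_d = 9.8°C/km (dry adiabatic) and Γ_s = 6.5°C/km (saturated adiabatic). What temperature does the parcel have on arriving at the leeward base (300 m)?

5.3°C

0–700 m, dry: Δz = 0.7 km ⇒ ΔT = -6.86°C; T = -1.26°C
700–1500 m, saturated: Δz = 0.8 km ⇒ ΔT = -5.2°C; T = -6.46°C
1500–300 m, dry descent: Δz = 1.2 km ⇒ ΔT = +11.76°C; T = 5.3°C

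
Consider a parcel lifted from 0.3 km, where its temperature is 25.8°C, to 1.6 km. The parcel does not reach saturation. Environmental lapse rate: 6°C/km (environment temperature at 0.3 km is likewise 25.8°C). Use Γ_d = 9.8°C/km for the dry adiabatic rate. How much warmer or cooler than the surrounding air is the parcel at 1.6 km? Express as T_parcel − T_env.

-4.94°C (parcel cooler than environment)

Parcel:
  300 → 1600 m (dry, 9.8°C/km): ΔT = -9.8 × 1.3 = -12.74°C → T = 13.06°C
Environment:
  300 → 1600 m (environment, 6°C/km): ΔT = -6 × 1.3 = -7.8°C → T = 18°C
T_parcel − T_env = 13.06 − 18 = -4.94°C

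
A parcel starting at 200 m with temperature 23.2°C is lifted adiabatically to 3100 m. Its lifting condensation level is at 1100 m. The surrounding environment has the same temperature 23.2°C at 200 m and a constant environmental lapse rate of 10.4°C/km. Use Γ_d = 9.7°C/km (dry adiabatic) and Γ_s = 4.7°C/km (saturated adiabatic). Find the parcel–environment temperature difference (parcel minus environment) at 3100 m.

+12.03°C (parcel warmer than environment)

Parcel:
  Dry to 1100 m: -9.7 × 0.9 km = -8.73°C, so T = 14.47°C.
  Saturated to 3100 m: -4.7 × 2 km = -9.4°C, so T = 5.07°C.
Environment:
  Environment to 3100 m: -10.4 × 2.9 km = -30.16°C, so T = -6.96°C.
T_parcel − T_env = 5.07 − (-6.96) = +12.03°C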